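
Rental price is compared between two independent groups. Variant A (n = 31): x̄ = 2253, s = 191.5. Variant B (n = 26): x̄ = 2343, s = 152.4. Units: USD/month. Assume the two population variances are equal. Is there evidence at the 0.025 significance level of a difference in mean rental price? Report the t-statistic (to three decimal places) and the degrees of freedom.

Let group 1 = variant A, group 2 = variant B. H0: μ_1 = μ_2; H1: μ_1 ≠ μ_2 (two-sample pooled-variance t-test, two-sided).
s_p² = [(31−1)·191.5² + (26−1)·152.4²]/(31+26−2) = 30560.2
t = (2253 − 2343)/√[30560.2·(1/31 + 1/26)] = -1.936
df = n₁ + n₂ − 2 = 55
Two-sided p-value ≈ 0.058
Since p ≈ 0.058 > α = 0.025, fail to reject H0; the evidence is not statistically significant.

t = -1.936, df = 55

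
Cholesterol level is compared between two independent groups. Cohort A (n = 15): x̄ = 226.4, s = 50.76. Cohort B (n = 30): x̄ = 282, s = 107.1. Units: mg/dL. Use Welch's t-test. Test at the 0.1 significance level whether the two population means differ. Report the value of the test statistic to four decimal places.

Let group 1 = cohort A, group 2 = cohort B. H0: μ_1 = μ_2; H1: μ_1 ≠ μ_2 (Welch's two-sample t-test, two-sided).
t = (x̄_1 − x̄_2)/√(s_1²/n_1 + s_2²/n_2) = (226.4 − 282)/√(50.76²/15 + 107.1²/30) = -2.3620
Welch–Satterthwaite df ≈ 42.95
Two-sided p-value ≈ 0.023
Since p ≈ 0.023 < α = 0.1, reject H0; the evidence is statistically significant.

-2.3620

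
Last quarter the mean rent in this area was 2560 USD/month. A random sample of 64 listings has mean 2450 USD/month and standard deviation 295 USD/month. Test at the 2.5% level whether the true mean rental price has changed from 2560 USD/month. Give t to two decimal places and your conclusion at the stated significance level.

t = -2.98; reject H0

H0: μ = 2560; H1: μ ≠ 2560 (one-sample t-test, two-sided).
t = (x̄ − μ₀)/(s/√n) = (2450 − 2560)/(295/√64) = -2.98
df = n − 1 = 63
Two-sided p-value ≈ 0.0041
Since p ≈ 0.0041 < α = 0.025, reject H0; the evidence is statistically significant.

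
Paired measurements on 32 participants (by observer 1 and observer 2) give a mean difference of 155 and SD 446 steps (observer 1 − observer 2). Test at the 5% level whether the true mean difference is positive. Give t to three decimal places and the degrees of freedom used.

H0: μ_d = 0; H1: μ_d > 0 (paired t-test on the differences, right-tailed).
t = d̄/(s_d/√n) = 155/(446/√32) = 1.966
df = n − 1 = 31
p-value = P(T ≥ 1.966) ≈ 0.029
Since p ≈ 0.029 < α = 0.05, reject H0; the data support H1.

t = 1.966, df = 31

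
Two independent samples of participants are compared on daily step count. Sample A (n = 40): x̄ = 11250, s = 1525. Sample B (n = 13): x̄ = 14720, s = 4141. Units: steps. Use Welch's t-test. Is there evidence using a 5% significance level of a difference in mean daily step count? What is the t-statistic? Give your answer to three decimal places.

Let group 1 = sample A, group 2 = sample B. H0: μ_1 = μ_2; H1: μ_1 ≠ μ_2 (Welch's two-sample t-test, two-sided).
t = (x̄_1 − x̄_2)/√(s_1²/n_1 + s_2²/n_2) = (11250 − 14720)/√(1525²/40 + 4141²/13) = -2.957
Welch–Satterthwaite df ≈ 13.07
Two-sided p-value ≈ 0.0111
Since p ≈ 0.0111 < α = 0.05, reject H0; the evidence is statistically significant.

-2.957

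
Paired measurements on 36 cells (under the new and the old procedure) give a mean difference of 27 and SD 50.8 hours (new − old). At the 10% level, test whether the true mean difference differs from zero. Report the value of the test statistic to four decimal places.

3.1890

H0: μ_d = 0; H1: μ_d ≠ 0 (paired t-test on the differences, two-sided).
t = d̄/(s_d/√n) = 27/(50.8/√36) = 3.1890
df = n − 1 = 35
Two-sided p-value ≈ 0.003
Since p ≈ 0.003 < α = 0.1, reject H0; the evidence is statistically significant.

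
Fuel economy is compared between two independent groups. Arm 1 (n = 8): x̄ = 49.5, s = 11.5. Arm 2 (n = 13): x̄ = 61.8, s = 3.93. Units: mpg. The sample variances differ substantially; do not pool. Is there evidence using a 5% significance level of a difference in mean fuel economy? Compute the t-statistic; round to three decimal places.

-2.922

Let group 1 = arm 1, group 2 = arm 2. H0: μ_1 = μ_2; H1: μ_1 ≠ μ_2 (Welch's two-sample t-test, two-sided).
t = (x̄_1 − x̄_2)/√(s_1²/n_1 + s_2²/n_2) = (49.5 − 61.8)/√(11.5²/8 + 3.93²/13) = -2.922
Welch–Satterthwaite df ≈ 8.02
Two-sided p-value ≈ 0.0192
Since p ≈ 0.0192 < α = 0.05, reject H0; the evidence is statistically significant.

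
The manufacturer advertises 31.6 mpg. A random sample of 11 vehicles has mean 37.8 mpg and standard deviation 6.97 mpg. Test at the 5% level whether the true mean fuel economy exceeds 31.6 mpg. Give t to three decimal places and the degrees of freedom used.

H0: μ = 31.6; H1: μ > 31.6 (one-sample t-test, right-tailed).
t = (x̄ − μ₀)/(s/√n) = (37.8 − 31.6)/(6.97/√11) = 2.950
df = n − 1 = 10
p-value = P(T ≥ 2.950) ≈ 0.007
Since p ≈ 0.007 < α = 0.05, reject H0; the data support H1.

t = 2.950, df = 10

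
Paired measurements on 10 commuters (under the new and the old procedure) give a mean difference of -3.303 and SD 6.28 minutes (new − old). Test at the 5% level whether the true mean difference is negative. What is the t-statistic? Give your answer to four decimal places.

H0: μ_d = 0; H1: μ_d < 0 (paired t-test on the differences, left-tailed).
t = d̄/(s_d/√n) = -3.303/(6.28/√10) = -1.6632
df = n − 1 = 9
p-value = P(T ≤ -1.6632) ≈ 0.065
Since p ≈ 0.065 > α = 0.05, fail to reject H0; the evidence is not statistically significant.

-1.6632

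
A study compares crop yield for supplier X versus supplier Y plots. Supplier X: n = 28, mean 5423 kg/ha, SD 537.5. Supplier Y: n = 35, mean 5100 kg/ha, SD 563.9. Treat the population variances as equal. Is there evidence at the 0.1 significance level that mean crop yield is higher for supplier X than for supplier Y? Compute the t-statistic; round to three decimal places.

2.306

Let group 1 = supplier X, group 2 = supplier Y. H0: μ_1 = μ_2; H1: μ_1 > μ_2 (two-sample pooled-variance t-test, right-tailed).
s_p² = [(28−1)·537.5² + (35−1)·563.9²]/(28+35−2) = 305113
t = (5423 − 5100)/√[305113·(1/28 + 1/35)] = 2.306
df = n₁ + n₂ − 2 = 61
p-value = P(T ≥ 2.306) ≈ 0.012
Since p ≈ 0.012 < α = 0.1, reject H0; the evidence is statistically significant.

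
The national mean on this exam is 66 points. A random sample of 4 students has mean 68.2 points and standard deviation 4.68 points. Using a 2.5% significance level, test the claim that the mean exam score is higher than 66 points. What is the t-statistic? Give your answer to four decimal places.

0.9402

H0: μ = 66; H1: μ > 66 (one-sample t-test, right-tailed).
t = (x̄ − μ₀)/(s/√n) = (68.2 − 66)/(4.68/√4) = 0.9402
df = n − 1 = 3
p-value = P(T ≥ 0.9402) ≈ 0.2082
Since p ≈ 0.2082 > α = 0.025, fail to reject H0; the evidence is not statistically significant.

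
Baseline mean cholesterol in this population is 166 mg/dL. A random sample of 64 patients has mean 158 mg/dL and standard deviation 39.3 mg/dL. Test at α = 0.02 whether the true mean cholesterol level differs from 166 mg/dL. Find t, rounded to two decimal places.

-1.63

H0: μ = 166; H1: μ ≠ 166 (one-sample t-test, two-sided).
t = (x̄ − μ₀)/(s/√n) = (158 − 166)/(39.3/√64) = -1.63
df = n − 1 = 63
Two-sided p-value ≈ 0.108
Since p ≈ 0.108 > α = 0.02, fail to reject H0; the data do not provide sufficient evidence against H0.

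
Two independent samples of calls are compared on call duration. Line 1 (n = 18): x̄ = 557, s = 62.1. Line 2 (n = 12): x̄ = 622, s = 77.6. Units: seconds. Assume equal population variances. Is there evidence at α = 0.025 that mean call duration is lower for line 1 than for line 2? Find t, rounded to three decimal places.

-2.542

Let group 1 = line 1, group 2 = line 2. H0: μ_1 = μ_2; H1: μ_1 < μ_2 (two-sample pooled-variance t-test, left-tailed).
s_p² = [(18−1)·62.1² + (12−1)·77.6²]/(18+12−2) = 4707.08
t = (557 − 622)/√[4707.08·(1/18 + 1/12)] = -2.542
df = n₁ + n₂ − 2 = 28
p-value = P(T ≤ -2.542) ≈ 0.0084
Since p ≈ 0.0084 < α = 0.025, reject H0; the data support H1.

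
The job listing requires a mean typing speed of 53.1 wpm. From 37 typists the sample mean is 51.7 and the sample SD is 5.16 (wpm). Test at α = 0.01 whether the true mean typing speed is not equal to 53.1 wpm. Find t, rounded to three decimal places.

H0: μ = 53.1; H1: μ ≠ 53.1 (one-sample t-test, two-sided).
t = (x̄ − μ₀)/(s/√n) = (51.7 − 53.1)/(5.16/√37) = -1.650
df = n − 1 = 36
Two-sided p-value ≈ 0.1076
Since p ≈ 0.1076 > α = 0.01, fail to reject H0; the data do not provide sufficient evidence against H0.

-1.650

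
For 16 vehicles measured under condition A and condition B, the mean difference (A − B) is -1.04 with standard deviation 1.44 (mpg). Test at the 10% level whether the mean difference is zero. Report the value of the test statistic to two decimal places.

H0: μ_d = 0; H1: μ_d ≠ 0 (paired t-test on the differences, two-sided).
t = d̄/(s_d/√n) = -1.04/(1.44/√16) = -2.89
df = n − 1 = 15
Two-sided p-value ≈ 0.011
Since p ≈ 0.011 < α = 0.1, reject H0; the data support H1.

-2.89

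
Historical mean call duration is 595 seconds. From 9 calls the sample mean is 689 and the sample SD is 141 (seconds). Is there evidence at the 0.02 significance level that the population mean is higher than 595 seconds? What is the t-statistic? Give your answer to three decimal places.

H0: μ = 595; H1: μ > 595 (one-sample t-test, right-tailed).
t = (x̄ − μ₀)/(s/√n) = (689 − 595)/(141/√9) = 2.000
df = n − 1 = 8
p-value = P(T ≥ 2.000) ≈ 0.0403
Since p ≈ 0.0403 > α = 0.02, fail to reject H0; the data do not provide sufficient evidence against H0.

2.000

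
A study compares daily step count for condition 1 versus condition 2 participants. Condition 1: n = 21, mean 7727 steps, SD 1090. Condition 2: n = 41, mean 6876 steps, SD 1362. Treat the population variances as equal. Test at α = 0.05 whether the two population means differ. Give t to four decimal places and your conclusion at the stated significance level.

Let group 1 = condition 1, group 2 = condition 2. H0: μ_1 = μ_2; H1: μ_1 ≠ μ_2 (two-sample pooled-variance t-test, two-sided).
s_p² = [(21−1)·1090² + (41−1)·1362²]/(21+41−2) = 1632730
t = (7727 − 6876)/√[1632730·(1/21 + 1/41)] = 2.4819
df = n₁ + n₂ − 2 = 60
Two-sided p-value ≈ 0.0159
Since p ≈ 0.0159 < α = 0.05, reject H0; the data support H1.

t = 2.4819; reject H0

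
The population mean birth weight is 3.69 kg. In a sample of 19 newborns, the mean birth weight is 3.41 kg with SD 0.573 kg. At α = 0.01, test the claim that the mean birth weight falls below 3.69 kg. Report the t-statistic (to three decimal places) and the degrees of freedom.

H0: μ = 3.69; H1: μ < 3.69 (one-sample t-test, left-tailed).
t = (x̄ − μ₀)/(s/√n) = (3.41 − 3.69)/(0.573/√19) = -2.130
df = n − 1 = 18
p-value = P(T ≤ -2.130) ≈ 0.024
Since p ≈ 0.024 > α = 0.01, fail to reject H0; the data do not provide sufficient evidence against H0.

t = -2.130, df = 18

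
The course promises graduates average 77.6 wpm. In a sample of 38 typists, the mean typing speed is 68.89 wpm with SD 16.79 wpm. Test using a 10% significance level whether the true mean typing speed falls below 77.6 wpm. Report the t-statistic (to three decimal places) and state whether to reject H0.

t = -3.198; reject H0

H0: μ = 77.6; H1: μ < 77.6 (one-sample t-test, left-tailed).
t = (x̄ − μ₀)/(s/√n) = (68.89 − 77.6)/(16.79/√38) = -3.198
df = n − 1 = 37
p-value = P(T ≤ -3.198) ≈ 0.001
Since p ≈ 0.001 < α = 0.1, reject H0; the data support H1.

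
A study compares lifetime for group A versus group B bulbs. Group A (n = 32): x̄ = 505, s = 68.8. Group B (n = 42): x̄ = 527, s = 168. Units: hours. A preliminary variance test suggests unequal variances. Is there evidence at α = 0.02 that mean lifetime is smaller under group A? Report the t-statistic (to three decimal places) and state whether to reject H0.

Let group 1 = group A, group 2 = group B. H0: μ_1 = μ_2; H1: μ_1 < μ_2 (Welch's two-sample t-test, left-tailed).
t = (x̄_1 − x̄_2)/√(s_1²/n_1 + s_2²/n_2) = (505 − 527)/√(68.8²/32 + 168²/42) = -0.768
Welch–Satterthwaite df ≈ 57.36
p-value = P(T ≤ -0.768) ≈ 0.223
Since p ≈ 0.223 > α = 0.02, fail to reject H0; the evidence is not statistically significant.

t = -0.768; fail to reject H0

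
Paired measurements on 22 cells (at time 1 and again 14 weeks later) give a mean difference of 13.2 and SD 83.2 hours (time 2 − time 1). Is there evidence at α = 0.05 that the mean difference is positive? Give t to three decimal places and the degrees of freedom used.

H0: μ_d = 0; H1: μ_d > 0 (paired t-test on the differences, right-tailed).
t = d̄/(s_d/√n) = 13.2/(83.2/√22) = 0.744
df = n − 1 = 21
p-value = P(T ≥ 0.744) ≈ 0.233
Since p ≈ 0.233 > α = 0.05, fail to reject H0; the data do not provide sufficient evidence against H0.

t = 0.744, df = 21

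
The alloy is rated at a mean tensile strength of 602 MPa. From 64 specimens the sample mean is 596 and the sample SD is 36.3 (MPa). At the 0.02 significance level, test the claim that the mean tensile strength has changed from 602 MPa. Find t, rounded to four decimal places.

H0: μ = 602; H1: μ ≠ 602 (one-sample t-test, two-sided).
t = (x̄ − μ₀)/(s/√n) = (596 − 602)/(36.3/√64) = -1.3223
df = n − 1 = 63
Two-sided p-value ≈ 0.1908
Since p ≈ 0.1908 > α = 0.02, fail to reject H0; the evidence is not statistically significant.

-1.3223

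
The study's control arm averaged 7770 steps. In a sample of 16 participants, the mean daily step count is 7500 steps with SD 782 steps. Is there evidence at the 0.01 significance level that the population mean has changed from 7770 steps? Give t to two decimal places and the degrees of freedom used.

t = -1.38, df = 15

H0: μ = 7770; H1: μ ≠ 7770 (one-sample t-test, two-sided).
t = (x̄ − μ₀)/(s/√n) = (7500 − 7770)/(782/√16) = -1.38
df = n − 1 = 15
Two-sided p-value ≈ 0.187
Since p ≈ 0.187 > α = 0.01, fail to reject H0; the evidence is not statistically significant.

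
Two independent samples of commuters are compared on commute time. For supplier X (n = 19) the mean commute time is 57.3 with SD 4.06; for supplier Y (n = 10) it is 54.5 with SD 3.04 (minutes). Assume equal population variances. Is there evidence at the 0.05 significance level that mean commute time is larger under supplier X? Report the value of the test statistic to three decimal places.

Let group 1 = supplier X, group 2 = supplier Y. H0: μ_1 = μ_2; H1: μ_1 > μ_2 (two-sample pooled-variance t-test, right-tailed).
s_p² = [(19−1)·4.06² + (10−1)·3.04²]/(19+10−2) = 14.0696
t = (57.3 − 54.5)/√[14.0696·(1/19 + 1/10)] = 1.911
df = n₁ + n₂ − 2 = 27
p-value = P(T ≥ 1.911) ≈ 0.033
Since p ≈ 0.033 < α = 0.05, reject H0; the data support H1.

1.911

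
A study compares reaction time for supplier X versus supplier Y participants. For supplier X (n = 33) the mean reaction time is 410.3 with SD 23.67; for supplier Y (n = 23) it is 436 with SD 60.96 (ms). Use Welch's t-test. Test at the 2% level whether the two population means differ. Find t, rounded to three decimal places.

Let group 1 = supplier X, group 2 = supplier Y. H0: μ_1 = μ_2; H1: μ_1 ≠ μ_2 (Welch's two-sample t-test, two-sided).
t = (x̄_1 − x̄_2)/√(s_1²/n_1 + s_2²/n_2) = (410.3 − 436)/√(23.67²/33 + 60.96²/23) = -1.923
Welch–Satterthwaite df ≈ 26.66
Two-sided p-value ≈ 0.065
Since p ≈ 0.065 > α = 0.02, fail to reject H0; the evidence is not statistically significant.

-1.923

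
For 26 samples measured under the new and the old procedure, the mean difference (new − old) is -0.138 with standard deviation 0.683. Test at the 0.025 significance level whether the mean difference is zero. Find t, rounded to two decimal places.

H0: μ_d = 0; H1: μ_d ≠ 0 (paired t-test on the differences, two-sided).
t = d̄/(s_d/√n) = -0.138/(0.683/√26) = -1.03
df = n − 1 = 25
Two-sided p-value ≈ 0.3128
Since p ≈ 0.3128 > α = 0.025, fail to reject H0; the evidence is not statistically significant.

-1.03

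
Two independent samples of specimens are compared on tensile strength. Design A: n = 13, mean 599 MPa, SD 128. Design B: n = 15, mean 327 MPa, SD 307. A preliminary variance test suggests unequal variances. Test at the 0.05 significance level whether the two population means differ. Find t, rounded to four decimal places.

Let group 1 = design A, group 2 = design B. H0: μ_1 = μ_2; H1: μ_1 ≠ μ_2 (Welch's two-sample t-test, two-sided).
t = (x̄_1 − x̄_2)/√(s_1²/n_1 + s_2²/n_2) = (599 − 327)/√(128²/13 + 307²/15) = 3.1317
Welch–Satterthwaite df ≈ 19.27
Two-sided p-value ≈ 0.0054
Since p ≈ 0.0054 < α = 0.05, reject H0; the data support H1.

3.1317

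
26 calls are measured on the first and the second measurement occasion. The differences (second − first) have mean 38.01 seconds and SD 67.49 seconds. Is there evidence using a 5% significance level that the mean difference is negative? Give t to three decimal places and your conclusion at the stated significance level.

H0: μ_d = 0; H1: μ_d < 0 (paired t-test on the differences, left-tailed).
t = d̄/(s_d/√n) = 38.01/(67.49/√26) = 2.872
df = n − 1 = 25
p-value = P(T ≤ 2.872) ≈ 0.996
Since p ≈ 0.996 > α = 0.05, fail to reject H0; the data do not provide sufficient evidence against H0.

t = 2.872; fail to reject H0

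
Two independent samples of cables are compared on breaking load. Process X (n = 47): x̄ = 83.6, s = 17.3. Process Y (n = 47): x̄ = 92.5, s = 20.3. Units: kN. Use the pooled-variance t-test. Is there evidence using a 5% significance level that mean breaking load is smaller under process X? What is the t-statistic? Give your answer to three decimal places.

Let group 1 = process X, group 2 = process Y. H0: μ_1 = μ_2; H1: μ_1 < μ_2 (two-sample pooled-variance t-test, left-tailed).
s_p² = [(47−1)·17.3² + (47−1)·20.3²]/(47+47−2) = 355.69
t = (83.6 − 92.5)/√[355.69·(1/47 + 1/47)] = -2.288
df = n₁ + n₂ − 2 = 92
p-value = P(T ≤ -2.288) ≈ 0.0122
Since p ≈ 0.0122 < α = 0.05, reject H0; the evidence is statistically significant.

-2.288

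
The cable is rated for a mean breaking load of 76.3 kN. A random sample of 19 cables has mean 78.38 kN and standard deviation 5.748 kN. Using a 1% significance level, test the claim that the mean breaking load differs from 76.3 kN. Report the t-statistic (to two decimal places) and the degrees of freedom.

H0: μ = 76.3; H1: μ ≠ 76.3 (one-sample t-test, two-sided).
t = (x̄ − μ₀)/(s/√n) = (78.38 − 76.3)/(5.748/√19) = 1.58
df = n − 1 = 18
Two-sided p-value ≈ 0.132
Since p ≈ 0.132 > α = 0.01, fail to reject H0; the data do not provide sufficient evidence against H0.

t = 1.58, df = 18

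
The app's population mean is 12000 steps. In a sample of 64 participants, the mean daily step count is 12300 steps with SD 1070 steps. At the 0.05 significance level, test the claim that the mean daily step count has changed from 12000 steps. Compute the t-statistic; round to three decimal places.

2.243

H0: μ = 12000; H1: μ ≠ 12000 (one-sample t-test, two-sided).
t = (x̄ − μ₀)/(s/√n) = (12300 − 12000)/(1070/√64) = 2.243
df = n − 1 = 63
Two-sided p-value ≈ 0.0284
Since p ≈ 0.0284 < α = 0.05, reject H0; the evidence is statistically significant.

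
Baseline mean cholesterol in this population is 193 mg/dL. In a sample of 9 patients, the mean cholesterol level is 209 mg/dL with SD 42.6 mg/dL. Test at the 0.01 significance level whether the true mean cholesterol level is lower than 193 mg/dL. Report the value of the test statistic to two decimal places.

H0: μ = 193; H1: μ < 193 (one-sample t-test, left-tailed).
t = (x̄ − μ₀)/(s/√n) = (209 − 193)/(42.6/√9) = 1.13
df = n − 1 = 8
p-value = P(T ≤ 1.13) ≈ 0.854
Since p ≈ 0.854 > α = 0.01, fail to reject H0; the evidence is not statistically significant.

1.13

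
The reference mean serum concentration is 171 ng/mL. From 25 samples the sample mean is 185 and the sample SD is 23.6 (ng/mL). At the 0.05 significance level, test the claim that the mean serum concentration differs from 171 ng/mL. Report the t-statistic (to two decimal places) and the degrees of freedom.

H0: μ = 171; H1: μ ≠ 171 (one-sample t-test, two-sided).
t = (x̄ − μ₀)/(s/√n) = (185 − 171)/(23.6/√25) = 2.97
df = n − 1 = 24
Two-sided p-value ≈ 0.007
Since p ≈ 0.007 < α = 0.05, reject H0; the evidence is statistically significant.

t = 2.97, df = 24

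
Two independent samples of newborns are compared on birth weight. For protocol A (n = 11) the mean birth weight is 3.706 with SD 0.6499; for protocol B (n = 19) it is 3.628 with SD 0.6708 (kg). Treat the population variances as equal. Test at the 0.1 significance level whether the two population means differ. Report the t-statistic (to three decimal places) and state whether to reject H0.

t = 0.310; fail to reject H0

Let group 1 = protocol A, group 2 = protocol B. H0: μ_1 = μ_2; H1: μ_1 ≠ μ_2 (two-sample pooled-variance t-test, two-sided).
s_p² = [(11−1)·0.6499² + (19−1)·0.6708²]/(11+19−2) = 0.440115
t = (3.706 − 3.628)/√[0.440115·(1/11 + 1/19)] = 0.310
df = n₁ + n₂ − 2 = 28
Two-sided p-value ≈ 0.759
Since p ≈ 0.759 > α = 0.1, fail to reject H0; the evidence is not statistically significant.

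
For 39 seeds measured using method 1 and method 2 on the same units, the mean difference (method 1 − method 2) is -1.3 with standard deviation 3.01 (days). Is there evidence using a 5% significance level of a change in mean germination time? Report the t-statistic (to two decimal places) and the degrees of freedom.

t = -2.70, df = 38

H0: μ_d = 0; H1: μ_d ≠ 0 (paired t-test on the differences, two-sided).
t = d̄/(s_d/√n) = -1.3/(3.01/√39) = -2.70
df = n − 1 = 38
Two-sided p-value ≈ 0.0104
Since p ≈ 0.0104 < α = 0.05, reject H0; the evidence is statistically significant.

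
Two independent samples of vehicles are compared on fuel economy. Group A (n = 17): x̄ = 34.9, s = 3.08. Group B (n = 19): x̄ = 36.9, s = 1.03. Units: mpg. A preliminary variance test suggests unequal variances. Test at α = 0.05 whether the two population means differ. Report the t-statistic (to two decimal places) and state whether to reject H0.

Let group 1 = group A, group 2 = group B. H0: μ_1 = μ_2; H1: μ_1 ≠ μ_2 (Welch's two-sample t-test, two-sided).
t = (x̄_1 − x̄_2)/√(s_1²/n_1 + s_2²/n_2) = (34.9 − 36.9)/√(3.08²/17 + 1.03²/19) = -2.55
Welch–Satterthwaite df ≈ 19.19
Two-sided p-value ≈ 0.0194
Since p ≈ 0.0194 < α = 0.05, reject H0; the evidence is statistically significant.

t = -2.55; reject H0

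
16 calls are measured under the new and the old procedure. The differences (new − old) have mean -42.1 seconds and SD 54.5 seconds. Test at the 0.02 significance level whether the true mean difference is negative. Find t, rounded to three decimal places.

H0: μ_d = 0; H1: μ_d < 0 (paired t-test on the differences, left-tailed).
t = d̄/(s_d/√n) = -42.1/(54.5/√16) = -3.090
df = n − 1 = 15
p-value = P(T ≤ -3.090) ≈ 0.004
Since p ≈ 0.004 < α = 0.02, reject H0; the data support H1.

-3.090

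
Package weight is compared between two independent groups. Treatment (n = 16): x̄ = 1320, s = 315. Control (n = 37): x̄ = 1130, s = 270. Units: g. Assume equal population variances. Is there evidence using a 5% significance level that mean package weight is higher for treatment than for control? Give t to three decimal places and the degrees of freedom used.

t = 2.236, df = 51

Let group 1 = treatment, group 2 = control. H0: μ_1 = μ_2; H1: μ_1 > μ_2 (two-sample pooled-variance t-test, right-tailed).
s_p² = [(16−1)·315² + (37−1)·270²]/(16+37−2) = 80642.6
t = (1320 − 1130)/√[80642.6·(1/16 + 1/37)] = 2.236
df = n₁ + n₂ − 2 = 51
p-value = P(T ≥ 2.236) ≈ 0.0149
Since p ≈ 0.0149 < α = 0.05, reject H0; the evidence is statistically significant.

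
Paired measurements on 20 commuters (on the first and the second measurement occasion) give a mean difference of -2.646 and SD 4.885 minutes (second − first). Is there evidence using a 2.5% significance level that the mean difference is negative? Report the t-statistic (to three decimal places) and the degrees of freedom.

H0: μ_d = 0; H1: μ_d < 0 (paired t-test on the differences, left-tailed).
t = d̄/(s_d/√n) = -2.646/(4.885/√20) = -2.422
df = n − 1 = 19
p-value = P(T ≤ -2.422) ≈ 0.0128
Since p ≈ 0.0128 < α = 0.025, reject H0; the evidence is statistically significant.

t = -2.422, df = 19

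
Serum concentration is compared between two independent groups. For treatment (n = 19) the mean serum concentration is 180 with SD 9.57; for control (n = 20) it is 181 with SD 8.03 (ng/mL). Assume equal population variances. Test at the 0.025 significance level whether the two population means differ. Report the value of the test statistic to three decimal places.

Let group 1 = treatment, group 2 = control. H0: μ_1 = μ_2; H1: μ_1 ≠ μ_2 (two-sample pooled-variance t-test, two-sided).
s_p² = [(19−1)·9.57² + (20−1)·8.03²]/(19+20−2) = 77.6666
t = (180 − 181)/√[77.6666·(1/19 + 1/20)] = -0.354
df = n₁ + n₂ − 2 = 37
Two-sided p-value ≈ 0.725
Since p ≈ 0.725 > α = 0.025, fail to reject H0; the evidence is not statistically significant.

-0.354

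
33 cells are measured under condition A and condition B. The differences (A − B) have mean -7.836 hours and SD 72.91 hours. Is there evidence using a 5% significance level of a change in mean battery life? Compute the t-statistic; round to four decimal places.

-0.6174

H0: μ_d = 0; H1: μ_d ≠ 0 (paired t-test on the differences, two-sided).
t = d̄/(s_d/√n) = -7.836/(72.91/√33) = -0.6174
df = n − 1 = 32
Two-sided p-value ≈ 0.541
Since p ≈ 0.541 > α = 0.05, fail to reject H0; the evidence is not statistically significant.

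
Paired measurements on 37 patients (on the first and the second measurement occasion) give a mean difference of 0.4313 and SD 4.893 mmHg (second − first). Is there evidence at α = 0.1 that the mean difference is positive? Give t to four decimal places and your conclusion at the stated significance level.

H0: μ_d = 0; H1: μ_d > 0 (paired t-test on the differences, right-tailed).
t = d̄/(s_d/√n) = 0.4313/(4.893/√37) = 0.5362
df = n − 1 = 36
p-value = P(T ≥ 0.5362) ≈ 0.2976
Since p ≈ 0.2976 > α = 0.1, fail to reject H0; the evidence is not statistically significant.

t = 0.5362; fail to reject H0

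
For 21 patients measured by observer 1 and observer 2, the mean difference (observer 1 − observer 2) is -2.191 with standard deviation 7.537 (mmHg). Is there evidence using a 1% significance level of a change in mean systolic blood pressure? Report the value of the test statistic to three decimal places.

-1.332

H0: μ_d = 0; H1: μ_d ≠ 0 (paired t-test on the differences, two-sided).
t = d̄/(s_d/√n) = -2.191/(7.537/√21) = -1.332
df = n − 1 = 20
Two-sided p-value ≈ 0.1978
Since p ≈ 0.1978 > α = 0.01, fail to reject H0; the evidence is not statistically significant.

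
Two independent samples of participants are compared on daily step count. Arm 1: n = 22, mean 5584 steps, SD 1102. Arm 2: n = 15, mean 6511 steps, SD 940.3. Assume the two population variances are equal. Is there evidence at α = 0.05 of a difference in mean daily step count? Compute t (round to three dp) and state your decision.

Let group 1 = arm 1, group 2 = arm 2. H0: μ_1 = μ_2; H1: μ_1 ≠ μ_2 (two-sample pooled-variance t-test, two-sided).
s_p² = [(22−1)·1102² + (15−1)·940.3²]/(22+15−2) = 1082310
t = (5584 − 6511)/√[1082310·(1/22 + 1/15)] = -2.661
df = n₁ + n₂ − 2 = 35
Two-sided p-value ≈ 0.0117
Since p ≈ 0.0117 < α = 0.05, reject H0; the evidence is statistically significant.

t = -2.661; reject H0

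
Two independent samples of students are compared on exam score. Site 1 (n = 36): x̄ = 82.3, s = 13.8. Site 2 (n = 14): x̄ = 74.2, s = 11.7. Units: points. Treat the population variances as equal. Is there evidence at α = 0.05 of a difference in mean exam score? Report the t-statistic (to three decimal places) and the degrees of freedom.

Let group 1 = site 1, group 2 = site 2. H0: μ_1 = μ_2; H1: μ_1 ≠ μ_2 (two-sample pooled-variance t-test, two-sided).
s_p² = [(36−1)·13.8² + (14−1)·11.7²]/(36+14−2) = 175.937
t = (82.3 − 74.2)/√[175.937·(1/36 + 1/14)] = 1.939
df = n₁ + n₂ − 2 = 48
Two-sided p-value ≈ 0.0584
Since p ≈ 0.0584 > α = 0.05, fail to reject H0; the evidence is not statistically significant.

t = 1.939, df = 48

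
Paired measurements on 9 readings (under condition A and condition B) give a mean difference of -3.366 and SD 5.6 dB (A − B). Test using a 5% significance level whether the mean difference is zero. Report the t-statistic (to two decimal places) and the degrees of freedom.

H0: μ_d = 0; H1: μ_d ≠ 0 (paired t-test on the differences, two-sided).
t = d̄/(s_d/√n) = -3.366/(5.6/√9) = -1.80
df = n − 1 = 8
Two-sided p-value ≈ 0.1090
Since p ≈ 0.1090 > α = 0.05, fail to reject H0; the evidence is not statistically significant.

t = -1.80, df = 8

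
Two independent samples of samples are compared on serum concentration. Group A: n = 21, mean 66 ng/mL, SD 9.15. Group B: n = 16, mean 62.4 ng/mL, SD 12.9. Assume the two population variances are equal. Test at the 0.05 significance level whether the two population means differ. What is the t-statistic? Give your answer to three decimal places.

Let group 1 = group A, group 2 = group B. H0: μ_1 = μ_2; H1: μ_1 ≠ μ_2 (two-sample pooled-variance t-test, two-sided).
s_p² = [(21−1)·9.15² + (16−1)·12.9²]/(21+16−2) = 119.16
t = (66 − 62.4)/√[119.16·(1/21 + 1/16)] = 0.994
df = n₁ + n₂ − 2 = 35
Two-sided p-value ≈ 0.3271
Since p ≈ 0.3271 > α = 0.05, fail to reject H0; the evidence is not statistically significant.

0.994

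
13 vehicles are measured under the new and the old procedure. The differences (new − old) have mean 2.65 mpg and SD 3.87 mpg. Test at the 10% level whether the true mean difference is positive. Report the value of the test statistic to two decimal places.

H0: μ_d = 0; H1: μ_d > 0 (paired t-test on the differences, right-tailed).
t = d̄/(s_d/√n) = 2.65/(3.87/√13) = 2.47
df = n − 1 = 12
p-value = P(T ≥ 2.47) ≈ 0.015
Since p ≈ 0.015 < α = 0.1, reject H0; the data support H1.

2.47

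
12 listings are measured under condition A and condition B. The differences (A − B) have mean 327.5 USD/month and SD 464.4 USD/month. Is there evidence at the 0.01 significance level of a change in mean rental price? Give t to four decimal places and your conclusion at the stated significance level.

H0: μ_d = 0; H1: μ_d ≠ 0 (paired t-test on the differences, two-sided).
t = d̄/(s_d/√n) = 327.5/(464.4/√12) = 2.4429
df = n − 1 = 11
Two-sided p-value ≈ 0.0327
Since p ≈ 0.0327 > α = 0.01, fail to reject H0; the data do not provide sufficient evidence against H0.

t = 2.4429; fail to reject H0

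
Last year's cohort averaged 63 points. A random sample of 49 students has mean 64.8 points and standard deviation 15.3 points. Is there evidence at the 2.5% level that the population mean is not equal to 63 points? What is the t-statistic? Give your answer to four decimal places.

0.8235

H0: μ = 63; H1: μ ≠ 63 (one-sample t-test, two-sided).
t = (x̄ − μ₀)/(s/√n) = (64.8 − 63)/(15.3/√49) = 0.8235
df = n − 1 = 48
Two-sided p-value ≈ 0.4143
Since p ≈ 0.4143 > α = 0.025, fail to reject H0; the evidence is not statistically significant.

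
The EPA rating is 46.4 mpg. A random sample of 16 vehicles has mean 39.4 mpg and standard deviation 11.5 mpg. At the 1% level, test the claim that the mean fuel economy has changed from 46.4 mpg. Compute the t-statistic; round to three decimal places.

H0: μ = 46.4; H1: μ ≠ 46.4 (one-sample t-test, two-sided).
t = (x̄ − μ₀)/(s/√n) = (39.4 − 46.4)/(11.5/√16) = -2.435
df = n − 1 = 15
Two-sided p-value ≈ 0.0279
Since p ≈ 0.0279 > α = 0.01, fail to reject H0; the data do not provide sufficient evidence against H0.

-2.435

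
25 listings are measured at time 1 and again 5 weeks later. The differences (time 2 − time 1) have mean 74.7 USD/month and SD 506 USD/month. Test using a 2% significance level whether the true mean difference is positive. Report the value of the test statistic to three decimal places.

H0: μ_d = 0; H1: μ_d > 0 (paired t-test on the differences, right-tailed).
t = d̄/(s_d/√n) = 74.7/(506/√25) = 0.738
df = n − 1 = 24
p-value = P(T ≥ 0.738) ≈ 0.234
Since p ≈ 0.234 > α = 0.02, fail to reject H0; the evidence is not statistically significant.

0.738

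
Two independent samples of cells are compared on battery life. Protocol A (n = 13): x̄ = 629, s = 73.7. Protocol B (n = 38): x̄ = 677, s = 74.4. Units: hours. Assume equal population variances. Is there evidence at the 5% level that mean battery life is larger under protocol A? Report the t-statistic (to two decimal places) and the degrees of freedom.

Let group 1 = protocol A, group 2 = protocol B. H0: μ_1 = μ_2; H1: μ_1 > μ_2 (two-sample pooled-variance t-test, right-tailed).
s_p² = [(13−1)·73.7² + (38−1)·74.4²]/(13+38−2) = 5509.97
t = (629 − 677)/√[5509.97·(1/13 + 1/38)] = -2.01
df = n₁ + n₂ − 2 = 49
p-value = P(T ≥ -2.01) ≈ 0.9752
Since p ≈ 0.9752 > α = 0.05, fail to reject H0; the evidence is not statistically significant.

t = -2.01, df = 49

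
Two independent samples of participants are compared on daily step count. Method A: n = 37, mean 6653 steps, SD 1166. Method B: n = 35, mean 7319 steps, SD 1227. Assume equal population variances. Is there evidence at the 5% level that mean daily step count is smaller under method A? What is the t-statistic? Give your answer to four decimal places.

-2.3616

Let group 1 = method A, group 2 = method B. H0: μ_1 = μ_2; H1: μ_1 < μ_2 (two-sample pooled-variance t-test, left-tailed).
s_p² = [(37−1)·1166² + (35−1)·1227²]/(37+35−2) = 1430460
t = (6653 − 7319)/√[1430460·(1/37 + 1/35)] = -2.3616
df = n₁ + n₂ − 2 = 70
p-value = P(T ≤ -2.3616) ≈ 0.010
Since p ≈ 0.010 < α = 0.05, reject H0; the data support H1.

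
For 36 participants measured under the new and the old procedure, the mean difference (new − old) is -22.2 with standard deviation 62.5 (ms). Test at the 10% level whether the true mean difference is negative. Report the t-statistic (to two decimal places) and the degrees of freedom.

t = -2.13, df = 35

H0: μ_d = 0; H1: μ_d < 0 (paired t-test on the differences, left-tailed).
t = d̄/(s_d/√n) = -22.2/(62.5/√36) = -2.13
df = n − 1 = 35
p-value = P(T ≤ -2.13) ≈ 0.020
Since p ≈ 0.020 < α = 0.1, reject H0; the data support H1.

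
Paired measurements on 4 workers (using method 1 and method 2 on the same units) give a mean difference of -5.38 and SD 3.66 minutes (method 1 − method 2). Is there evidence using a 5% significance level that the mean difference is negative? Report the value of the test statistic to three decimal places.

H0: μ_d = 0; H1: μ_d < 0 (paired t-test on the differences, left-tailed).
t = d̄/(s_d/√n) = -5.38/(3.66/√4) = -2.940
df = n − 1 = 3
p-value = P(T ≤ -2.940) ≈ 0.030
Since p ≈ 0.030 < α = 0.05, reject H0; the evidence is statistically significant.

-2.940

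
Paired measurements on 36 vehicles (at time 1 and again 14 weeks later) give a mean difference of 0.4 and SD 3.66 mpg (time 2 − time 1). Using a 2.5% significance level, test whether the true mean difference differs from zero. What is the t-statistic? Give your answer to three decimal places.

0.656

H0: μ_d = 0; H1: μ_d ≠ 0 (paired t-test on the differences, two-sided).
t = d̄/(s_d/√n) = 0.4/(3.66/√36) = 0.656
df = n − 1 = 35
Two-sided p-value ≈ 0.516
Since p ≈ 0.516 > α = 0.025, fail to reject H0; the evidence is not statistically significant.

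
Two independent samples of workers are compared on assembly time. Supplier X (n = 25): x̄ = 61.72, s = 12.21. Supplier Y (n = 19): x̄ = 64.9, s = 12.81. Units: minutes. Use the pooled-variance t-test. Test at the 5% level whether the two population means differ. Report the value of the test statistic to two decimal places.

-0.84

Let group 1 = supplier X, group 2 = supplier Y. H0: μ_1 = μ_2; H1: μ_1 ≠ μ_2 (two-sample pooled-variance t-test, two-sided).
s_p² = [(25−1)·12.21² + (19−1)·12.81²]/(25+19−2) = 155.518
t = (61.72 − 64.9)/√[155.518·(1/25 + 1/19)] = -0.84
df = n₁ + n₂ − 2 = 42
Two-sided p-value ≈ 0.407
Since p ≈ 0.407 > α = 0.05, fail to reject H0; the data do not provide sufficient evidence against H0.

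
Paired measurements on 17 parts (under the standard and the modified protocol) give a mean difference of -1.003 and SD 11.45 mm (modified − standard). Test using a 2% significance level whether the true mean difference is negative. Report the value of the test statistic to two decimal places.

-0.36

H0: μ_d = 0; H1: μ_d < 0 (paired t-test on the differences, left-tailed).
t = d̄/(s_d/√n) = -1.003/(11.45/√17) = -0.36
df = n − 1 = 16
p-value = P(T ≤ -0.36) ≈ 0.3613
Since p ≈ 0.3613 > α = 0.02, fail to reject H0; the evidence is not statistically significant.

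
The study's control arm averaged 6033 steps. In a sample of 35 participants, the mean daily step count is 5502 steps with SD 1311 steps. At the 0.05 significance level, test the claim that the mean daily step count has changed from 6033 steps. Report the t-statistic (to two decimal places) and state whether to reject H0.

H0: μ = 6033; H1: μ ≠ 6033 (one-sample t-test, two-sided).
t = (x̄ − μ₀)/(s/√n) = (5502 − 6033)/(1311/√35) = -2.40
df = n − 1 = 34
Two-sided p-value ≈ 0.0222
Since p ≈ 0.0222 < α = 0.05, reject H0; the evidence is statistically significant.

t = -2.40; reject H0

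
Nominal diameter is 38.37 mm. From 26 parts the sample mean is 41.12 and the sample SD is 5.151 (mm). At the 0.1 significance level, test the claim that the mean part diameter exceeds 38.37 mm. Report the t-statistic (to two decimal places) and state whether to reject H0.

H0: μ = 38.37; H1: μ > 38.37 (one-sample t-test, right-tailed).
t = (x̄ − μ₀)/(s/√n) = (41.12 − 38.37)/(5.151/√26) = 2.72
df = n − 1 = 25
p-value = P(T ≥ 2.72) ≈ 0.006
Since p ≈ 0.006 < α = 0.1, reject H0; the evidence is statistically significant.

t = 2.72; reject H0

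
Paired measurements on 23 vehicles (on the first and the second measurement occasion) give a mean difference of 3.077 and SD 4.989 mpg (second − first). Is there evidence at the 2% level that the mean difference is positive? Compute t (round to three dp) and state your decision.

t = 2.958; reject H0

H0: μ_d = 0; H1: μ_d > 0 (paired t-test on the differences, right-tailed).
t = d̄/(s_d/√n) = 3.077/(4.989/√23) = 2.958
df = n − 1 = 22
p-value = P(T ≥ 2.958) ≈ 0.004
Since p ≈ 0.004 < α = 0.02, reject H0; the evidence is statistically significant.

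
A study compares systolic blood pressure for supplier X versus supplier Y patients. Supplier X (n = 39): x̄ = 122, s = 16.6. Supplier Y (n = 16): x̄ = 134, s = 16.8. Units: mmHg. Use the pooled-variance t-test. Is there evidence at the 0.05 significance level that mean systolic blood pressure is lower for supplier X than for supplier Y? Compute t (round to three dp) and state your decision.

t = -2.427; reject H0

Let group 1 = supplier X, group 2 = supplier Y. H0: μ_1 = μ_2; H1: μ_1 < μ_2 (two-sample pooled-variance t-test, left-tailed).
s_p² = [(39−1)·16.6² + (16−1)·16.8²]/(39+16−2) = 277.451
t = (122 − 134)/√[277.451·(1/39 + 1/16)] = -2.427
df = n₁ + n₂ − 2 = 53
p-value = P(T ≤ -2.427) ≈ 0.0093
Since p ≈ 0.0093 < α = 0.05, reject H0; the data support H1.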